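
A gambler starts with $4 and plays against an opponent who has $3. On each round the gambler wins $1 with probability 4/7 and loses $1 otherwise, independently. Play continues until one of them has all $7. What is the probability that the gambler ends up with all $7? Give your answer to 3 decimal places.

0.789

Let r = q/p = (3/7)/(4/7) = 3/4. The recurrence P(i) = p·P(i+1) + q·P(i−1) with P(0)=0, P(7)=1 gives P(i) = (1 − r^i)/(1 − r^7).
P(4) = (1 − (3/4)^4) / (1 − (3/4)^7) = 11200/14197 ≈ 0.789.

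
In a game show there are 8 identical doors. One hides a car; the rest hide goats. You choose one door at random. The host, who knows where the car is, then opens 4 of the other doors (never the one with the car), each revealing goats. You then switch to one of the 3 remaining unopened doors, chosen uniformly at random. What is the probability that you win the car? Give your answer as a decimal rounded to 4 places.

Your original door holds the car with probability 1/8, so the other 7 collectively hold it with probability 7/8.
The host can always find 4 empty doors to open, so the reveals don't change that 7/8; it is now spread over the 3 remaining unopened doors.
P(win by switching) = (7/8) · (1/3) = 7/24 ≈ 0.2917.

0.2917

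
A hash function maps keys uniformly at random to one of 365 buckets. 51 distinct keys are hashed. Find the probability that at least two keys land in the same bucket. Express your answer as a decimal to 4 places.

It's easier to compute the probability that all 51 are distinct.
P(all distinct) = 365/365 · 364/365 · ··· · 315/365 ≈ 0.0256.
So the probability of at least one match is 1 − 0.0256 = 0.9744.

0.9744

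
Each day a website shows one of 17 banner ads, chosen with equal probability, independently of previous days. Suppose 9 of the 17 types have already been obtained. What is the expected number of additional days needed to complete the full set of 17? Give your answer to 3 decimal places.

46.204

Starting from 9 distinct types, each trial gives a new one with probability (17−i)/17 when i types are held, so the wait for the next new type is 17/(17−i).
E = 17/8 + 17/7 + 17/6 + 17/5 + 17/4 + 17/3 + 17/2 + 17/1 = 12937/280 ≈ 46.204.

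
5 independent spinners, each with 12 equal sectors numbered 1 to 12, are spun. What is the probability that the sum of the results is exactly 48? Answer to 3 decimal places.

There are 12^5 = 248832 equally likely outcomes.
The number of ordered 5-tuples from {1,…,12} summing to 48 is 1815.
P(sum = 48) = 1815/248832 = 605/82944 ≈ 0.007.

0.007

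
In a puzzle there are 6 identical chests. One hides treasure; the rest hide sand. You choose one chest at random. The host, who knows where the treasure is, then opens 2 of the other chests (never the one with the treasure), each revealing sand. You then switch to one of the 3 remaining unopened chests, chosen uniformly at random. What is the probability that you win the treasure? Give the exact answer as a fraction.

Your original chest holds the treasure with probability 1/6, so the other 5 collectively hold it with probability 5/6.
The host can always find 2 empty chests to open, so the reveals don't change that 5/6; it is now spread over the 3 remaining unopened chests.
P(win by switching) = (5/6) · (1/3) = 5/18.

5/18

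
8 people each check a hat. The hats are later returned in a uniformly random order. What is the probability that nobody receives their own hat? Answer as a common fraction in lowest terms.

This is the derangement probability: permutations of 8 with no fixed point.
D(8) = 8! · (1 − 1/1! + 1/2! − ··· + (−1)^8/8!) = 14833.
P = 14833/40320 = 2119/5760.

2119/5760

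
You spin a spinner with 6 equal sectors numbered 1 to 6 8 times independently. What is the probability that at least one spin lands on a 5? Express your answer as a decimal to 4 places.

P(no spin lands on a 5) = (5/6)^8 ≈ 0.2326.
P(at least one) = 1 − 0.2326 = 0.7674.

0.7674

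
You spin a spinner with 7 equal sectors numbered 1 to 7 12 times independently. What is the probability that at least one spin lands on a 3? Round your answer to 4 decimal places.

0.8427

P(no spin lands on a 3) = (6/7)^12 ≈ 0.1573.
P(at least one) = 1 − 0.1573 = 0.8427.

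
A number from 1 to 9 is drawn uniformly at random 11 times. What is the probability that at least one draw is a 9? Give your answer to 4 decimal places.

0.7263

P(no draw is a 9) = (8/9)^11 ≈ 0.2737.
P(at least one) = 1 − 0.2737 = 0.7263.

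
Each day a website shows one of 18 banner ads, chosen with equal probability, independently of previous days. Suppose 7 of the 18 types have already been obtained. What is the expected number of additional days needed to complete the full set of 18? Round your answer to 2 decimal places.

Starting from 7 distinct types, each trial gives a new one with probability (18−i)/18 when i types are held, so the wait for the next new type is 18/(18−i).
E = 18/11 + 18/10 + 18/9 + 18/8 + 18/7 + 18/6 + 18/5 + 18/4 + 18/3 + 18/2 + 18/1 = 83711/1540 ≈ 54.36.

54.36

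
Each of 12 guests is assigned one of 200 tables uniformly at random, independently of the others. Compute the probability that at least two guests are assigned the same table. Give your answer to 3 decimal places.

It's easier to compute the probability that all 12 are distinct.
P(all distinct) = 200/200 · 199/200 · ··· · 189/200 ≈ 0.714.
So the probability of at least one match is 1 − 0.714 = 0.286.

0.286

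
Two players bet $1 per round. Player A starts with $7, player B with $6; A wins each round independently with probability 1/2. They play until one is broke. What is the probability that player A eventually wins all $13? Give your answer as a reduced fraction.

With a fair step, P(i) = ½P(i−1) + ½P(i+1) with P(0)=0, P(13)=1 has the linear solution P(i) = i/13.
P(7) = 7/13.

7/13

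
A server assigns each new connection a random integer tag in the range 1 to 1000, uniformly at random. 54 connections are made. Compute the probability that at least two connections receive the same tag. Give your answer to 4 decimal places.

It's easier to compute the probability that all 54 are distinct.
P(all distinct) = 1000/1000 · 999/1000 · ··· · 947/1000 ≈ 0.2329.
So the probability of at least one match is 1 − 0.2329 = 0.7671.

0.7671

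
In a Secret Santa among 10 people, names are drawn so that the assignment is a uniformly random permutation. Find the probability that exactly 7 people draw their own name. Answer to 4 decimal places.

Choose which 7 of the 10 are fixed: C(10,7) = 120 ways.
The remaining 3 must have no fixed point: D(3) = 2.
P = 120·2/3628800 = 1/15120 ≈ 0.0001.

0.0001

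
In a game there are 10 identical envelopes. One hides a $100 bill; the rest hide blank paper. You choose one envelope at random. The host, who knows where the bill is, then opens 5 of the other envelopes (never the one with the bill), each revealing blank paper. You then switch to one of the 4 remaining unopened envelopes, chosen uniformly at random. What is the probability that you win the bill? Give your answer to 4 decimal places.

Your original envelope holds the bill with probability 1/10, so the other 9 collectively hold it with probability 9/10.
The host can always find 5 empty envelopes to open, so the reveals don't change that 9/10; it is now spread over the 4 remaining unopened envelopes.
P(win by switching) = (9/10) · (1/4) = 9/40 ≈ 0.2250.

0.2250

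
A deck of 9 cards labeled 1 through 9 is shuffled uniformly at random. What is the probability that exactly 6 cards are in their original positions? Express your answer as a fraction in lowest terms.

1/2160

Choose which 6 of the 9 are fixed: C(9,6) = 84 ways.
The remaining 3 must have no fixed point: D(3) = 2.
P = 84·2/362880 = 1/2160.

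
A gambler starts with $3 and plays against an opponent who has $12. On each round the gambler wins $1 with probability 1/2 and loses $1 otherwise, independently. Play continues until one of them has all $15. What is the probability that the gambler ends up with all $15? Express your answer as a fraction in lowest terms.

With a fair step, P(i) = ½P(i−1) + ½P(i+1) with P(0)=0, P(15)=1 has the linear solution P(i) = i/15.
P(3) = 3/15 = 1/5.

1/5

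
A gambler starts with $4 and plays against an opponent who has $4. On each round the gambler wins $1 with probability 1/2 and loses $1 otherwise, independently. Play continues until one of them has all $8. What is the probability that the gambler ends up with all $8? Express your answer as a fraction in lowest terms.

1/2

With a fair step, P(i) = ½P(i−1) + ½P(i+1) with P(0)=0, P(8)=1 has the linear solution P(i) = i/8.
P(4) = 4/8 = 1/2.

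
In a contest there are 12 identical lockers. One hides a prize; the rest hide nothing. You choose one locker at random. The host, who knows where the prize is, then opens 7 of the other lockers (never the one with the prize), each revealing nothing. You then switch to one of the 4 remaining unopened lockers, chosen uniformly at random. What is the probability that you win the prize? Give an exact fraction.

Your original locker holds the prize with probability 1/12, so the other 11 collectively hold it with probability 11/12.
The host can always find 7 empty lockers to open, so the reveals don't change that 11/12; it is now spread over the 4 remaining unopened lockers.
P(win by switching) = (11/12) · (1/4) = 11/48.

11/48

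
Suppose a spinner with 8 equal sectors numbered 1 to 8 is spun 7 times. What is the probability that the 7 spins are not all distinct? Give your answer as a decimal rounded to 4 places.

0.9808

P(all 7 different) = 8/8 · 7/8 · ··· · 2/8 ≈ 0.0192.
P(at least two equal) = 1 − 0.0192 = 0.9808.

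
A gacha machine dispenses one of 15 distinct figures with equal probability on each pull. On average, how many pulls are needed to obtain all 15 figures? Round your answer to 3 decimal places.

After i distinct types are collected, each trial gives a new one with probability (15−i)/15, so the expected wait for the next new type is 15/(15−i).
E = 15/15 + 15/14 + 15/13 + 15/12 + 15/11 + 15/10 + 15/9 + 15/8 + 15/7 + 15/6 + 15/5 + 15/4 + 15/3 + 15/2 + 15/1 = 1195757/24024 ≈ 49.773.

49.773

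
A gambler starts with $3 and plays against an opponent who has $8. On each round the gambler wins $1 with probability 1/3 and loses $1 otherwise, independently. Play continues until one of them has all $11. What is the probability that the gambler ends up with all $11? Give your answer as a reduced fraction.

Let r = q/p = (2/3)/(1/3) = 2. The recurrence P(i) = p·P(i+1) + q·P(i−1) with P(0)=0, P(11)=1 gives P(i) = (1 − r^i)/(1 − r^11).
P(3) = (1 − (2)^3) / (1 − (2)^11) = 7/2047.

7/2047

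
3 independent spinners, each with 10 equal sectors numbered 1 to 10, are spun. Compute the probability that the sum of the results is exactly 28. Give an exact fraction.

There are 10^3 = 1000 equally likely outcomes.
The number of ordered 3-tuples from {1,…,10} summing to 28 is 6.
P(sum = 28) = 6/1000 = 3/500.

3/500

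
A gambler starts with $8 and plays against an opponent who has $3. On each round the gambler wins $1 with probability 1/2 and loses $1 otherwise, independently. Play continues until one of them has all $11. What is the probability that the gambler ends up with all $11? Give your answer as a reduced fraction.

With a fair step, P(i) = ½P(i−1) + ½P(i+1) with P(0)=0, P(11)=1 has the linear solution P(i) = i/11.
P(8) = 8/11.

8/11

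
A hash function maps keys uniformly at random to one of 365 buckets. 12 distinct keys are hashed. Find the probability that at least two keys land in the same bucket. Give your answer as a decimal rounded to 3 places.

It's easier to compute the probability that all 12 are distinct.
P(all distinct) = 365/365 · 364/365 · ··· · 354/365 ≈ 0.833.
So the probability of at least one match is 1 − 0.833 = 0.167.

0.167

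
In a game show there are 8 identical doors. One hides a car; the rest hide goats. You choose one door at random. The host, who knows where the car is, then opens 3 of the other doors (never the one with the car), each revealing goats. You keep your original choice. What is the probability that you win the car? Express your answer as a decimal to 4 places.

The host can always open 3 empty doors regardless of your choice, so the reveals give no information about your original door.
P(win by staying) = 1/8 ≈ 0.1250.

0.1250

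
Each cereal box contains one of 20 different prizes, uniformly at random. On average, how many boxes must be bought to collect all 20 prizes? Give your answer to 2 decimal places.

71.95

After i distinct types are collected, each trial gives a new one with probability (20−i)/20, so the expected wait for the next new type is 20/(20−i).
E = 20/20 + 20/19 + 20/18 + 20/17 + 20/16 + 20/15 + 20/14 + 20/13 + 20/12 + 20/11 + 20/10 + 20/9 + 20/8 + 20/7 + 20/6 + 20/5 + 20/4 + 20/3 + 20/2 + 20/1 = 279175675/3879876 ≈ 71.95.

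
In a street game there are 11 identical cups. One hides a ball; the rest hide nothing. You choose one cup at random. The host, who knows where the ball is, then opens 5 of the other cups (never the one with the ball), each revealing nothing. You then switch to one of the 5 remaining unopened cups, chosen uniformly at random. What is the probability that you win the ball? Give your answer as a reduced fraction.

Your original cup holds the ball with probability 1/11, so the other 10 collectively hold it with probability 10/11.
The host can always find 5 empty cups to open, so the reveals don't change that 10/11; it is now spread over the 5 remaining unopened cups.
P(win by switching) = (10/11) · (1/5) = 2/11.

2/11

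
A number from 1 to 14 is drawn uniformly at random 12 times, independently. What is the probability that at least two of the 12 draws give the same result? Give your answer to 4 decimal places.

0.9992

P(all 12 different) = 14/14 · 13/14 · ··· · 3/14 ≈ 0.0008.
P(at least two equal) = 1 − 0.0008 = 0.9992.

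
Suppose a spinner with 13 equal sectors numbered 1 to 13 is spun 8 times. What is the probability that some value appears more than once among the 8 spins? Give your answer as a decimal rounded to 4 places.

P(all 8 different) = 13/13 · 12/13 · ··· · 6/13 ≈ 0.0636.
P(at least two equal) = 1 − 0.0636 = 0.9364.

0.9364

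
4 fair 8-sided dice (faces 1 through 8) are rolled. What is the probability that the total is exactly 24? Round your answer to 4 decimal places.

0.0393

There are 8^4 = 4096 equally likely outcomes.
The number of ordered 4-tuples from {1,…,8} summing to 24 is 161.
P(sum = 24) = 161/4096 ≈ 0.0393.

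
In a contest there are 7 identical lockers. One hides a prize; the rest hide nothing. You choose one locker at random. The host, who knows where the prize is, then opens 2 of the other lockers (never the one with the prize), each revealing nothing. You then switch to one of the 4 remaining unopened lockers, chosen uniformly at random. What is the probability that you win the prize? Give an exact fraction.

Your original locker holds the prize with probability 1/7, so the other 6 collectively hold it with probability 6/7.
The host can always find 2 empty lockers to open, so the reveals don't change that 6/7; it is now spread over the 4 remaining unopened lockers.
P(win by switching) = (6/7) · (1/4) = 3/14.

3/14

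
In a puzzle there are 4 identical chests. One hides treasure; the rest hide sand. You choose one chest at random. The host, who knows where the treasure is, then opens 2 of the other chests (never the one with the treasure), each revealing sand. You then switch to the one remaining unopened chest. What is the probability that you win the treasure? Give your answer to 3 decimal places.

0.750

Your original chest holds the treasure with probability 1/4, so the other 3 collectively hold it with probability 3/4.
The host can always find 2 empty chests to open, so the reveals don't change that 3/4; it is now spread over the 1 remaining unopened chest.
P(win by switching) = (3/4) · (1/1) = 3/4 ≈ 0.750.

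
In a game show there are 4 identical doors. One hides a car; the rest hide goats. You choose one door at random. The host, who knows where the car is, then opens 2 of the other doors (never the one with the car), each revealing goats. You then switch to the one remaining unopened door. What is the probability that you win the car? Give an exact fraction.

Your original door holds the car with probability 1/4, so the other 3 collectively hold it with probability 3/4.
The host can always find 2 empty doors to open, so the reveals don't change that 3/4; it is now spread over the 1 remaining unopened door.
P(win by switching) = (3/4) · (1/1) = 3/4.

3/4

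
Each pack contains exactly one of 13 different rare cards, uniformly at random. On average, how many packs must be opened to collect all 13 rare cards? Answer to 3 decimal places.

After i distinct types are collected, each trial gives a new one with probability (13−i)/13, so the expected wait for the next new type is 13/(13−i).
E = 13/13 + 13/12 + 13/11 + 13/10 + 13/9 + 13/8 + 13/7 + 13/6 + 13/5 + 13/4 + 13/3 + 13/2 + 13/1 = 1145993/27720 ≈ 41.342.

41.342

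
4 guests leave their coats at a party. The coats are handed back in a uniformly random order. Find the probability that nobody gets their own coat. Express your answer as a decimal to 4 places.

This is the derangement probability: permutations of 4 with no fixed point.
D(4) = 4! · (1 − 1/1! + 1/2! − ··· + (−1)^4/4!) = 9.
P = 9/24 = 3/8 ≈ 0.3750.

0.3750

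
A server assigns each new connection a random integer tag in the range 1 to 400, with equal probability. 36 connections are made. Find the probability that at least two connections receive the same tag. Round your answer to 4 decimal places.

It's easier to compute the probability that all 36 are distinct.
P(all distinct) = 400/400 · 399/400 · ··· · 365/400 ≈ 0.1972.
So the probability of at least one match is 1 − 0.1972 = 0.8028.

0.8028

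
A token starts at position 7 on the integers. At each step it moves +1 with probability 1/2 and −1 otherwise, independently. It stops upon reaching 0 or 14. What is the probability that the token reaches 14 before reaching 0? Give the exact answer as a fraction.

With a fair step, P(i) = ½P(i−1) + ½P(i+1) with P(0)=0, P(14)=1 has the linear solution P(i) = i/14.
P(7) = 7/14 = 1/2.

1/2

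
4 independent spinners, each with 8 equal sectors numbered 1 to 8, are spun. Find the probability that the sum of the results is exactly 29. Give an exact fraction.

There are 8^4 = 4096 equally likely outcomes.
The number of ordered 4-tuples from {1,…,8} summing to 29 is 20.
P(sum = 29) = 20/4096 = 5/1024.

5/1024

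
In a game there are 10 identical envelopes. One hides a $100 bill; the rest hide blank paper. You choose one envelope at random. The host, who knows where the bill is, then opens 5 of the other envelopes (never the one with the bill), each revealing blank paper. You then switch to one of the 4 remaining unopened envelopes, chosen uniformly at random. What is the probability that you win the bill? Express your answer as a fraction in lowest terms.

Your original envelope holds the bill with probability 1/10, so the other 9 collectively hold it with probability 9/10.
The host can always find 5 empty envelopes to open, so the reveals don't change that 9/10; it is now spread over the 4 remaining unopened envelopes.
P(win by switching) = (9/10) · (1/4) = 9/40.

9/40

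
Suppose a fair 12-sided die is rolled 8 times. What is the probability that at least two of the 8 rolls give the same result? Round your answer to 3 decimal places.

0.954

P(all 8 different) = 12/12 · 11/12 · ··· · 5/12 ≈ 0.046.
P(at least two equal) = 1 − 0.046 = 0.954.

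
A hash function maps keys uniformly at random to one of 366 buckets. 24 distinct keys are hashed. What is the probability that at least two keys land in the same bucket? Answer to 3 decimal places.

It's easier to compute the probability that all 24 are distinct.
P(all distinct) = 366/366 · 365/366 · ··· · 343/366 ≈ 0.463.
So the probability of at least one match is 1 − 0.463 = 0.537.

0.537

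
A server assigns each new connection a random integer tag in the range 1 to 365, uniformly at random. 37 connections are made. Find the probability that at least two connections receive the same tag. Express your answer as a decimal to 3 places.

0.849

It's easier to compute the probability that all 37 are distinct.
P(all distinct) = 365/365 · 364/365 · ··· · 329/365 ≈ 0.151.
So the probability of at least one match is 1 − 0.151 = 0.849.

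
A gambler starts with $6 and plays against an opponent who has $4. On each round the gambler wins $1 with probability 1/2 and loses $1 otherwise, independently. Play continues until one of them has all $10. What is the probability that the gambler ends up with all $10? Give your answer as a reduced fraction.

With a fair step, P(i) = ½P(i−1) + ½P(i+1) with P(0)=0, P(10)=1 has the linear solution P(i) = i/10.
P(6) = 6/10 = 3/5.

3/5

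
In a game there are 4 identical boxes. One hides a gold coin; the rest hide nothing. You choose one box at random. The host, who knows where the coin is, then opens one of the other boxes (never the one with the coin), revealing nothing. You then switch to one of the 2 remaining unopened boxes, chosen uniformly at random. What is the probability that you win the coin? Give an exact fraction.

Your original box holds the coin with probability 1/4, so the other 3 collectively hold it with probability 3/4.
The host can always find an empty box to open, so this doesn't change that 3/4; it is now spread over the 2 remaining unopened boxes.
P(win by switching) = (3/4) · (1/2) = 3/8.

3/8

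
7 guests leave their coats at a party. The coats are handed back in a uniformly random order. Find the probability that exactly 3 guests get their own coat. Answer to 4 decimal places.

0.0625

Choose which 3 of the 7 are fixed: C(7,3) = 35 ways.
The remaining 4 must have no fixed point: D(4) = 9.
P = 35·9/5040 = 1/16 ≈ 0.0625.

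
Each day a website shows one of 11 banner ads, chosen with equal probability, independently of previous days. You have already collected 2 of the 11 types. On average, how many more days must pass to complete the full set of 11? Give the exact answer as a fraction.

78419/2520

Starting from 2 distinct types, each trial gives a new one with probability (11−i)/11 when i types are held, so the wait for the next new type is 11/(11−i).
E = 11/9 + 11/8 + 11/7 + 11/6 + 11/5 + 11/4 + 11/3 + 11/2 + 11/1 = 78419/2520.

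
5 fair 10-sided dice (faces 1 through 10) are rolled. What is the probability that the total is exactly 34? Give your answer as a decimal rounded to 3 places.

There are 10^5 = 100000 equally likely outcomes.
The number of ordered 5-tuples from {1,…,10} summing to 34 is 3795.
P(sum = 34) = 3795/100000 = 759/20000 ≈ 0.038.

0.038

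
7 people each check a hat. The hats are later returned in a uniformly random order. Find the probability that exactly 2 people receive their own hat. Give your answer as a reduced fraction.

Choose which 2 of the 7 are fixed: C(7,2) = 21 ways.
The remaining 5 must have no fixed point: D(5) = 44.
P = 21·44/5040 = 11/60.

11/60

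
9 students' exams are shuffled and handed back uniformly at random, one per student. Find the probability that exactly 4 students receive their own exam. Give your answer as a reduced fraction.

Choose which 4 of the 9 are fixed: C(9,4) = 126 ways.
The remaining 5 must have no fixed point: D(5) = 44.
P = 126·44/362880 = 11/720.

11/720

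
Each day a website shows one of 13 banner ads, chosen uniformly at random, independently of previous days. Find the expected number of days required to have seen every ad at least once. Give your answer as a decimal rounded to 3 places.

After i distinct types are collected, each trial gives a new one with probability (13−i)/13, so the expected wait for the next new type is 13/(13−i).
E = 13/13 + 13/12 + 13/11 + 13/10 + 13/9 + 13/8 + 13/7 + 13/6 + 13/5 + 13/4 + 13/3 + 13/2 + 13/1 = 1145993/27720 ≈ 41.342.

41.342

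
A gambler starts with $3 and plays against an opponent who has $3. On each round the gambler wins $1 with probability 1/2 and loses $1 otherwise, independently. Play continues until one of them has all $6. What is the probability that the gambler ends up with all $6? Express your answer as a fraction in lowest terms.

With a fair step, P(i) = ½P(i−1) + ½P(i+1) with P(0)=0, P(6)=1 has the linear solution P(i) = i/6.
P(3) = 3/6 = 1/2.

1/2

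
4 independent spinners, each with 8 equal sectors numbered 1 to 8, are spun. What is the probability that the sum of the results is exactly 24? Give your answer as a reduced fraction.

There are 8^4 = 4096 equally likely outcomes.
The number of ordered 4-tuples from {1,…,8} summing to 24 is 161.
P(sum = 24) = 161/4096.

161/4096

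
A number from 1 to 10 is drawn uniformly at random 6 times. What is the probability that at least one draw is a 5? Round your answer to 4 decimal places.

P(no draw is a 5) = (9/10)^6 ≈ 0.5314.
P(at least one) = 1 − 0.5314 = 0.4686.

0.4686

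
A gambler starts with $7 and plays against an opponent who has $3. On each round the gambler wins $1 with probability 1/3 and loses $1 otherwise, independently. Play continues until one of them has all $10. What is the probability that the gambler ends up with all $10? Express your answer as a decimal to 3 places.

0.124

Let r = q/p = (2/3)/(1/3) = 2. The recurrence P(i) = p·P(i+1) + q·P(i−1) with P(0)=0, P(10)=1 gives P(i) = (1 − r^i)/(1 − r^10).
P(7) = (1 − (2)^7) / (1 − (2)^10) = 127/1023 ≈ 0.124.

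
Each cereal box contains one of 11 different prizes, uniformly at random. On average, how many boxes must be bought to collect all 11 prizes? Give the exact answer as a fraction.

After i distinct types are collected, each trial gives a new one with probability (11−i)/11, so the expected wait for the next new type is 11/(11−i).
E = 11/11 + 11/10 + 11/9 + 11/8 + 11/7 + 11/6 + 11/5 + 11/4 + 11/3 + 11/2 + 11/1 = 83711/2520.

83711/2520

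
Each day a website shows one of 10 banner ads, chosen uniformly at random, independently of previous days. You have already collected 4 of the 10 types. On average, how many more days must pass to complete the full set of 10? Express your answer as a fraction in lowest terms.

49/2

Starting from 4 distinct types, each trial gives a new one with probability (10−i)/10 when i types are held, so the wait for the next new type is 10/(10−i).
E = 10/6 + 10/5 + 10/4 + 10/3 + 10/2 + 10/1 = 49/2.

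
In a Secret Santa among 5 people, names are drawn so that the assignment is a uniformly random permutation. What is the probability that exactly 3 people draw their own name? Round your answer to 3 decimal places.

Choose which 3 of the 5 are fixed: C(5,3) = 10 ways.
The remaining 2 must have no fixed point: D(2) = 1.
P = 10·1/120 = 1/12 ≈ 0.083.

0.083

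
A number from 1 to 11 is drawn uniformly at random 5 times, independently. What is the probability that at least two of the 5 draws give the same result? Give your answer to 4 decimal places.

P(all 5 different) = 11/11 · 10/11 · ··· · 7/11 ≈ 0.3442.
P(at least two equal) = 1 − 0.3442 = 0.6558.

0.6558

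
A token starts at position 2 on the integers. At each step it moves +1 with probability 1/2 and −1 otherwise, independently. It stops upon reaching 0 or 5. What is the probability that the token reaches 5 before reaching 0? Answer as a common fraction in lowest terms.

2/5

With a fair step, P(i) = ½P(i−1) + ½P(i+1) with P(0)=0, P(5)=1 has the linear solution P(i) = i/5.
P(2) = 2/5.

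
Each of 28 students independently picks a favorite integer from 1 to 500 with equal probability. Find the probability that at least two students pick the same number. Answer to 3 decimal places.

0.537

It's easier to compute the probability that all 28 are distinct.
P(all distinct) = 500/500 · 499/500 · ··· · 473/500 ≈ 0.463.
So the probability of at least one match is 1 − 0.463 = 0.537.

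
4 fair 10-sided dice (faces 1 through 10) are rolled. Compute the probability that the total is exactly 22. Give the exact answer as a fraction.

There are 10^4 = 10000 equally likely outcomes.
The number of ordered 4-tuples from {1,…,10} summing to 22 is 670.
P(sum = 22) = 670/10000 = 67/1000.

67/1000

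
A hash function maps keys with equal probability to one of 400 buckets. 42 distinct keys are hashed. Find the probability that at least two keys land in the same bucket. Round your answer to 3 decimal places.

It's easier to compute the probability that all 42 are distinct.
P(all distinct) = 400/400 · 399/400 · ··· · 359/400 ≈ 0.107.
So the probability of at least one match is 1 − 0.107 = 0.893.

0.893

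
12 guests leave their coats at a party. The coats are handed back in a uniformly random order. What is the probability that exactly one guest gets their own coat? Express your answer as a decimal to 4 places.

Choose which one is fixed: C(12,1) = 12 ways.
The remaining 11 must have no fixed point: D(11) = 14684570.
P = 12·14684570/479001600 = 1468457/3991680 ≈ 0.3679.

0.3679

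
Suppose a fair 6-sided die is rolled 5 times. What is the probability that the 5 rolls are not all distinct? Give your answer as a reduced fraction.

49/54

P(all 5 different) = 6/6 · 5/6 · ··· · 2/6 = 5/54.
P(at least two equal) = 1 − 5/54 = 49/54.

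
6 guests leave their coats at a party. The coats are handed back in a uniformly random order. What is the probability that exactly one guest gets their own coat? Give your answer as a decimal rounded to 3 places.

0.367

Choose which one is fixed: C(6,1) = 6 ways.
The remaining 5 must have no fixed point: D(5) = 44.
P = 6·44/720 = 11/30 ≈ 0.367.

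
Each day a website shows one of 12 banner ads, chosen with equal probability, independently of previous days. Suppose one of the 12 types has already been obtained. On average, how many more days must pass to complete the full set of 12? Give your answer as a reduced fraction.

Starting from 1 distinct type, each trial gives a new one with probability (12−i)/12 when i types are held, so the wait for the next new type is 12/(12−i).
E = 12/11 + 12/10 + 12/9 + 12/8 + 12/7 + 12/6 + 12/5 + 12/4 + 12/3 + 12/2 + 12/1 = 83711/2310.

83711/2310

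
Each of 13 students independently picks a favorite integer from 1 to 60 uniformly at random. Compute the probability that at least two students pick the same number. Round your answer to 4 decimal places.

0.7537

It's easier to compute the probability that all 13 are distinct.
P(all distinct) = 60/60 · 59/60 · ··· · 48/60 ≈ 0.2463.
So the probability of at least one match is 1 − 0.2463 = 0.7537.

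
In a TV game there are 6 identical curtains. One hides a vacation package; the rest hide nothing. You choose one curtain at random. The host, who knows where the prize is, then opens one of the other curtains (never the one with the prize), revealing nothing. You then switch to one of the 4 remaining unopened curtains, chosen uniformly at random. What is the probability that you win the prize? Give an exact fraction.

5/24

Your original curtain holds the prize with probability 1/6, so the other 5 collectively hold it with probability 5/6.
The host can always find an empty curtain to open, so this doesn't change that 5/6; it is now spread over the 4 remaining unopened curtains.
P(win by switching) = (5/6) · (1/4) = 5/24.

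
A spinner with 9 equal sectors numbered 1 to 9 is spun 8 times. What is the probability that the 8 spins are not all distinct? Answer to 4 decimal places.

0.9916

P(all 8 different) = 9/9 · 8/9 · ··· · 2/9 ≈ 0.0084.
P(at least two equal) = 1 − 0.0084 = 0.9916.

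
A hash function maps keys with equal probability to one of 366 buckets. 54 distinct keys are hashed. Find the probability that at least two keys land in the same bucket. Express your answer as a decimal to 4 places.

0.9837

It's easier to compute the probability that all 54 are distinct.
P(all distinct) = 366/366 · 365/366 · ··· · 313/366 ≈ 0.0163.
So the probability of at least one match is 1 − 0.0163 = 0.9837.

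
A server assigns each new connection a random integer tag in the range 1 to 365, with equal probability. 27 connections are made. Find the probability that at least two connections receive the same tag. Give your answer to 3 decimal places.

0.627

It's easier to compute the probability that all 27 are distinct.
P(all distinct) = 365/365 · 364/365 · ··· · 339/365 ≈ 0.373.
So the probability of at least one match is 1 − 0.373 = 0.627.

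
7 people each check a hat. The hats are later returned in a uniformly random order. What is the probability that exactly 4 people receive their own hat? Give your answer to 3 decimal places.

Choose which 4 of the 7 are fixed: C(7,4) = 35 ways.
The remaining 3 must have no fixed point: D(3) = 2.
P = 35·2/5040 = 1/72 ≈ 0.014.

0.014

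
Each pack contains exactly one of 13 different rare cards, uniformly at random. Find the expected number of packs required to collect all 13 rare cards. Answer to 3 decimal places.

After i distinct types are collected, each trial gives a new one with probability (13−i)/13, so the expected wait for the next new type is 13/(13−i).
E = 13/13 + 13/12 + 13/11 + 13/10 + 13/9 + 13/8 + 13/7 + 13/6 + 13/5 + 13/4 + 13/3 + 13/2 + 13/1 = 1145993/27720 ≈ 41.342.

41.342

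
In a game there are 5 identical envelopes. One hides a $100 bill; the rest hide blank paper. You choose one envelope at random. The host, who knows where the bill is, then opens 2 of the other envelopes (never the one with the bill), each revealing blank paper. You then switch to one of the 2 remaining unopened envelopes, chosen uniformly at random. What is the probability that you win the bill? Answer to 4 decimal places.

Your original envelope holds the bill with probability 1/5, so the other 4 collectively hold it with probability 4/5.
The host can always find 2 empty envelopes to open, so the reveals don't change that 4/5; it is now spread over the 2 remaining unopened envelopes.
P(win by switching) = (4/5) · (1/2) = 2/5 ≈ 0.4000.

0.4000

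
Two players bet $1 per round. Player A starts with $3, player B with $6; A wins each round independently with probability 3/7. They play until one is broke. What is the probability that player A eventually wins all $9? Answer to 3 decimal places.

Let r = q/p = (4/7)/(3/7) = 4/3. The recurrence P(i) = p·P(i+1) + q·P(i−1) with P(0)=0, P(9)=1 gives P(i) = (1 − r^i)/(1 − r^9).
P(3) = (1 − (4/3)^3) / (1 − (4/3)^9) = 729/6553 ≈ 0.111.

0.111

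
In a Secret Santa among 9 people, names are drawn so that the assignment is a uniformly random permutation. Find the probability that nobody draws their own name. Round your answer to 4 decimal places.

0.3679

This is the derangement probability: permutations of 9 with no fixed point.
D(9) = 9! · (1 − 1/1! + 1/2! − ··· + (−1)^9/9!) = 133496.
P = 133496/362880 = 16687/45360 ≈ 0.3679.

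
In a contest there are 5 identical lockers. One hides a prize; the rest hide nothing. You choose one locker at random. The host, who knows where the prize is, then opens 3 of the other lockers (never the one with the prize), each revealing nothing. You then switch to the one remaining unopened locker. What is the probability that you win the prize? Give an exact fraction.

Your original locker holds the prize with probability 1/5, so the other 4 collectively hold it with probability 4/5.
The host can always find 3 empty lockers to open, so the reveals don't change that 4/5; it is now spread over the 1 remaining unopened locker.
P(win by switching) = (4/5) · (1/1) = 4/5.

4/5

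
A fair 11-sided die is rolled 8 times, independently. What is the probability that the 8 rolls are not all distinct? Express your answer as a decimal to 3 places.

P(all 8 different) = 11/11 · 10/11 · ··· · 4/11 ≈ 0.031.
P(at least two equal) = 1 − 0.031 = 0.969.

0.969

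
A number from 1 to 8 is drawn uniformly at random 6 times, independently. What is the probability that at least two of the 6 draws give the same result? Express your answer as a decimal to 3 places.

0.923

P(all 6 different) = 8/8 · 7/8 · ··· · 3/8 ≈ 0.077.
P(at least two equal) = 1 − 0.077 = 0.923.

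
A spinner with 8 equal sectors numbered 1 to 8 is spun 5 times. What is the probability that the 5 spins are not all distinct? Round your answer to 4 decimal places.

P(all 5 different) = 8/8 · 7/8 · ··· · 4/8 ≈ 0.2051.
P(at least two equal) = 1 − 0.2051 = 0.7949.

0.7949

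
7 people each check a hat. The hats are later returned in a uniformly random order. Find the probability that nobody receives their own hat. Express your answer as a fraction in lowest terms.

This is the derangement probability: permutations of 7 with no fixed point.
D(7) = 7! · (1 − 1/1! + 1/2! − ··· + (−1)^7/7!) = 1854.
P = 1854/5040 = 103/280.

103/280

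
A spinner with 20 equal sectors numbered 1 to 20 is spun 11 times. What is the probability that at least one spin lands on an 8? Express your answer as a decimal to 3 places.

0.431

P(no spin lands on an 8) = (19/20)^11 ≈ 0.569.
P(at least one) = 1 − 0.569 = 0.431.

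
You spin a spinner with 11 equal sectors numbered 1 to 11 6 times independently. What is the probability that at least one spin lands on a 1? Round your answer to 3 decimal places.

P(no spin lands on a 1) = (10/11)^6 ≈ 0.564.
P(at least one) = 1 − 0.564 = 0.436.

0.436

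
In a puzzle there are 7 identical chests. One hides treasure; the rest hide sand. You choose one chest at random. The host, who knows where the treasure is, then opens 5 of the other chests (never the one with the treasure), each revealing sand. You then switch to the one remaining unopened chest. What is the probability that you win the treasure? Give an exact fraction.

Your original chest holds the treasure with probability 1/7, so the other 6 collectively hold it with probability 6/7.
The host can always find 5 empty chests to open, so the reveals don't change that 6/7; it is now spread over the 1 remaining unopened chest.
P(win by switching) = (6/7) · (1/1) = 6/7.

6/7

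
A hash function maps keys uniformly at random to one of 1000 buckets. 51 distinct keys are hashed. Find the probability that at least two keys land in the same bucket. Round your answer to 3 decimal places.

0.727

It's easier to compute the probability that all 51 are distinct.
P(all distinct) = 1000/1000 · 999/1000 · ··· · 950/1000 ≈ 0.273.
So the probability of at least one match is 1 − 0.273 = 0.727.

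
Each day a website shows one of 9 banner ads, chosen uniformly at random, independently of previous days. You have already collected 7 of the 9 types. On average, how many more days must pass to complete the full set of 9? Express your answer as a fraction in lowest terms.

Starting from 7 distinct types, each trial gives a new one with probability (9−i)/9 when i types are held, so the wait for the next new type is 9/(9−i).
E = 9/2 + 9/1 = 27/2.

27/2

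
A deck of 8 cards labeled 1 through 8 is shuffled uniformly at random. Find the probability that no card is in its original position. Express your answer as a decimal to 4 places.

This is the derangement probability: permutations of 8 with no fixed point.
D(8) = 8! · (1 − 1/1! + 1/2! − ··· + (−1)^8/8!) = 14833.
P = 14833/40320 = 2119/5760 ≈ 0.3679.

0.3679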